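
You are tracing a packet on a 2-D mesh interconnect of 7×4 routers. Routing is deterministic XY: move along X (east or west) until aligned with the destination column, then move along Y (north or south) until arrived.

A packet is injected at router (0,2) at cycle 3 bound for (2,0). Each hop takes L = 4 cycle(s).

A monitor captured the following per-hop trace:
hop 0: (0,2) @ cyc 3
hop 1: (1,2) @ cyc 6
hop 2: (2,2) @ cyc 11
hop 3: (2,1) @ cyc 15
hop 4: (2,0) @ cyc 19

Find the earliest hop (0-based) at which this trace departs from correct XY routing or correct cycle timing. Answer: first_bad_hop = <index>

hop 1: step (+1,+0), +3 cyc — BAD: Δcyc=3≠L

first_bad_hop = 1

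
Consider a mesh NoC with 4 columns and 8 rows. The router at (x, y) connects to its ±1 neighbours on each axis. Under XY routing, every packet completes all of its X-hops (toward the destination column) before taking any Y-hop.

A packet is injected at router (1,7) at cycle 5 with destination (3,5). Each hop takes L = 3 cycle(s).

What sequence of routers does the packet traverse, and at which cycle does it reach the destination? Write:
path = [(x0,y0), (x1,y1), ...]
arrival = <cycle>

#0 — 1,7 | c5
#1 — 2,7 | c8 | E
#2 — 3,7 | c11 | E
#3 — 3,6 | c14 | S
#4 — 3,5 | c17 | S

path = [(1,7), (2,7), (3,7), (3,6), (3,5)]
arrival = 17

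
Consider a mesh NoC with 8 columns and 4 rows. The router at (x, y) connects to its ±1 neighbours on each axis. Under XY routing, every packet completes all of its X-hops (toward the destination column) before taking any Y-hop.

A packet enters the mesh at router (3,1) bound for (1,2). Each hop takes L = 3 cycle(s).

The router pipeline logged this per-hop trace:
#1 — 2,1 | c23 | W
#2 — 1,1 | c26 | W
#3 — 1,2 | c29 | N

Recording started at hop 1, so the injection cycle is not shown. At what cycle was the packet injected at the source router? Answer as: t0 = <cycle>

The first recorded entry is hop 1 at cycle 23.
So t0 = 23 − 1·3 = 20.

t0 = 20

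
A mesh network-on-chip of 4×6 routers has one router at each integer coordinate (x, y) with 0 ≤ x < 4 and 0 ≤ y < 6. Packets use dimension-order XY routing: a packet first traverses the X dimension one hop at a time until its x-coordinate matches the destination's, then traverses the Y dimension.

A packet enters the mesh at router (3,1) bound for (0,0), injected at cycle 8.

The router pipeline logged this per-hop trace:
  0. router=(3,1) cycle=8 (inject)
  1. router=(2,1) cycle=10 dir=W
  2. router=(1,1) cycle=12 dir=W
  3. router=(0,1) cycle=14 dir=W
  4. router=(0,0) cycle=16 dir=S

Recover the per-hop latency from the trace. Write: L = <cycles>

L = 2

From hop 0 (8) to hop 1 (10): +2 cycles.
That increment is L by definition: L = 2.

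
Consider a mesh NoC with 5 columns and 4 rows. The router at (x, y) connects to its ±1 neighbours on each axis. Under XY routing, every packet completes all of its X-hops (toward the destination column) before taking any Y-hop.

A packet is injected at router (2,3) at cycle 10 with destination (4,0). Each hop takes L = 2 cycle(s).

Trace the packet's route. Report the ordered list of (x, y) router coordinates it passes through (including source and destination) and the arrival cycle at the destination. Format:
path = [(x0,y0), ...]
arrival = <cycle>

#0 — 2,3 | c10
#1 — 3,3 | c12 | E
#2 — 4,3 | c14 | E
#3 — 4,2 | c16 | S
#4 — 4,1 | c18 | S
#5 — 4,0 | c20 | S

path = [(2,3), (3,3), (4,3), (4,2), (4,1), (4,0)]
arrival = 20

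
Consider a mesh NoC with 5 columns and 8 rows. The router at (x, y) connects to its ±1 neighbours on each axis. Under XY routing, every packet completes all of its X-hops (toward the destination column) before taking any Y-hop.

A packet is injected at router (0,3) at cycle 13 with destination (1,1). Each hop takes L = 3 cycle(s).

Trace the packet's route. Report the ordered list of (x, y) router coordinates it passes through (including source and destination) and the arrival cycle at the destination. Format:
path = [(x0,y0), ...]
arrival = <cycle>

path = [(0,3), (1,3), (1,2), (1,1)]
arrival = 22

src (0,3)  cyc=13
E→(1,3)  cyc=16
S→(1,2)  cyc=19
S→(1,1)  cyc=22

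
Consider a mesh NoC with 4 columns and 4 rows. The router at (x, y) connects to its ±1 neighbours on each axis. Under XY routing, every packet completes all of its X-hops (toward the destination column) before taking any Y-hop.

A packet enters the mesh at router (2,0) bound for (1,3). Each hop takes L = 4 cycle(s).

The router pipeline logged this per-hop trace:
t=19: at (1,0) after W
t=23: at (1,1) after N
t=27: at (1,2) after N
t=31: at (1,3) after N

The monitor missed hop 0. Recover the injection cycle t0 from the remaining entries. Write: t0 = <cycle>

t0 = 15

At hop 1 the cycle is 19; in general cyc_k = t0 + kL.
Subtract one hop: t0 = 19 − 4 = 15.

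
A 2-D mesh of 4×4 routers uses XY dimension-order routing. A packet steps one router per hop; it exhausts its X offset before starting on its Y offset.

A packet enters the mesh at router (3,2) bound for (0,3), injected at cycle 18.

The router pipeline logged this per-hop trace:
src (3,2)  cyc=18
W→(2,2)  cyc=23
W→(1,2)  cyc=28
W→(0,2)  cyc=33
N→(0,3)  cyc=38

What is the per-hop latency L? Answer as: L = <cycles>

L = 5

From hop 0 (18) to hop 1 (23): +5 cycles.
Per-hop latency L = Δcyc = 5.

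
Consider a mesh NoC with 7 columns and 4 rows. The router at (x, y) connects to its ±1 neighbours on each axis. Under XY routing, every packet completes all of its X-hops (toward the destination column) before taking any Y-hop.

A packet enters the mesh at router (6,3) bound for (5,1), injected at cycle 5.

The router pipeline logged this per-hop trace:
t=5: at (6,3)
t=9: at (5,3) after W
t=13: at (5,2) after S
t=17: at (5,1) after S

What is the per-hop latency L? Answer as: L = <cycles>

Δcyc across hop 0→1: 9 − 5 = 4.
Per-hop latency L = Δcyc = 4.

L = 4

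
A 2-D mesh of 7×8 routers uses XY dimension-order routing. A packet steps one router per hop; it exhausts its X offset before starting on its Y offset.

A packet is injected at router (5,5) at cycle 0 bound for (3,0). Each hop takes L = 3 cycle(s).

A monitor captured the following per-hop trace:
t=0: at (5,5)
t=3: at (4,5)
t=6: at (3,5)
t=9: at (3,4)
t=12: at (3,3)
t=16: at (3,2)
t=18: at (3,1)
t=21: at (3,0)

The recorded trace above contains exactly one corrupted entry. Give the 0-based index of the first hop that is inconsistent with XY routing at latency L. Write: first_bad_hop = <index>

first_bad_hop = 5

hop 1: step (-1,+0), +3 cyc — ok
hop 2: step (-1,+0), +3 cyc — ok
hop 3: step (+0,-1), +3 cyc — ok
hop 4: step (+0,-1), +3 cyc — ok
hop 5: step (+0,-1), +4 cyc — BAD: Δcyc=4≠L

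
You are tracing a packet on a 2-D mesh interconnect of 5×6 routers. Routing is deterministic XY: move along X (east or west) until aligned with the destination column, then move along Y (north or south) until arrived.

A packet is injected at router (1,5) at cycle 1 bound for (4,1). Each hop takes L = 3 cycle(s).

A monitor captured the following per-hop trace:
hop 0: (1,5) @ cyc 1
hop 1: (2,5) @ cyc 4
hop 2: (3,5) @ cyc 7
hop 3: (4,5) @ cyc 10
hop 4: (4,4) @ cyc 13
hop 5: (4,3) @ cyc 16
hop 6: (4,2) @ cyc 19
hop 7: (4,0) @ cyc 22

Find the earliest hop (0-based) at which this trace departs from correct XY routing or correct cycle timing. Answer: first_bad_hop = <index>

hop 1: step (+1,+0), +3 cyc — ok
hop 2: step (+1,+0), +3 cyc — ok
hop 3: step (+1,+0), +3 cyc — ok
hop 4: step (+0,-1), +3 cyc — ok
hop 5: step (+0,-1), +3 cyc — ok
hop 6: step (+0,-1), +3 cyc — ok
hop 7: step (+0,-2), +3 cyc — BAD: non-unit step

first_bad_hop = 7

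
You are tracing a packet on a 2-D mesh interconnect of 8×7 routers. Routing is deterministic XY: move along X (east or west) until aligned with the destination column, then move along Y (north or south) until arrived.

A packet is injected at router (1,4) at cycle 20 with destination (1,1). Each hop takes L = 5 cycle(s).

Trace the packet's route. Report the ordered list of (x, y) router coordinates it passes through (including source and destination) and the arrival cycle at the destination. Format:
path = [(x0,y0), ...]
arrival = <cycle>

path = [(1,4), (1,3), (1,2), (1,1)]
arrival = 35

hop 0: (1,4) @ cyc 20
hop 1: (1,3) @ cyc 25  [S]
hop 2: (1,2) @ cyc 30  [S]
hop 3: (1,1) @ cyc 35  [S]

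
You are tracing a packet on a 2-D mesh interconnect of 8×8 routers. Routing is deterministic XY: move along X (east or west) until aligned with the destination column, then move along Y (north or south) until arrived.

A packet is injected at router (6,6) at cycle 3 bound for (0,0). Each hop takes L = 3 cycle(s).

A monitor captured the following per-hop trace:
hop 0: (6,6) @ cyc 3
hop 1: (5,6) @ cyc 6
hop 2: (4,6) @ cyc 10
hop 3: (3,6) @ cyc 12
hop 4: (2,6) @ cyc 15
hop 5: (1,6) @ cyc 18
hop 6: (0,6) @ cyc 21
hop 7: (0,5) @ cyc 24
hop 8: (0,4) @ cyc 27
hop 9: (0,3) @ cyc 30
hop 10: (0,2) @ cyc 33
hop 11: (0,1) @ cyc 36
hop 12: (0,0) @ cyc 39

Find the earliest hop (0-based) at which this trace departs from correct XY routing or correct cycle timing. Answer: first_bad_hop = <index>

hop 1: step (-1,+0), +3 cyc — ok
hop 2: step (-1,+0), +4 cyc — BAD: Δcyc=4≠L

first_bad_hop = 2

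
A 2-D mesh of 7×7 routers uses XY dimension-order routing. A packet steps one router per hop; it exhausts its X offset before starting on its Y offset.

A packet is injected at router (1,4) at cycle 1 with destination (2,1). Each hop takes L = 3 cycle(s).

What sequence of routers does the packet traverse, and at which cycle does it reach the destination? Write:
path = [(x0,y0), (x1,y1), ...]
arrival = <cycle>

src (1,4)  cyc=1
E→(2,4)  cyc=4
S→(2,3)  cyc=7
S→(2,2)  cyc=10
S→(2,1)  cyc=13

path = [(1,4), (2,4), (2,3), (2,2), (2,1)]
arrival = 13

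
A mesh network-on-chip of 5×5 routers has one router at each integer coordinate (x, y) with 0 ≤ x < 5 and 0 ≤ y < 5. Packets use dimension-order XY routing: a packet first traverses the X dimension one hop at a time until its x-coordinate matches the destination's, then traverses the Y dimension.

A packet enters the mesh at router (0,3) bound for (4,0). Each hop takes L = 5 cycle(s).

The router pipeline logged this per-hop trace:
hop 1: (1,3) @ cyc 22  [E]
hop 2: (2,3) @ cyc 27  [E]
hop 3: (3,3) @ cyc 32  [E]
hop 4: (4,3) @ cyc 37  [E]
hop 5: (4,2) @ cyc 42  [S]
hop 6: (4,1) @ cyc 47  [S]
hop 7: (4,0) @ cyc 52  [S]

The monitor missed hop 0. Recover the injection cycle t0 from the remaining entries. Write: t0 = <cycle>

At hop 1 the cycle is 22; in general cyc_k = t0 + kL.
t0 = cyc[1] − L = 22 − 5 = 17.

t0 = 17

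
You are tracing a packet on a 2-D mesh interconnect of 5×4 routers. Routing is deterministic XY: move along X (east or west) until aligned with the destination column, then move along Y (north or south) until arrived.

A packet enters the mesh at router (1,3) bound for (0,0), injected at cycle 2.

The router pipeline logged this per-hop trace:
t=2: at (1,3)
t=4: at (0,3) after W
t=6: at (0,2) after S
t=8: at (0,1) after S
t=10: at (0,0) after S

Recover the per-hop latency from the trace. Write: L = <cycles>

L = 2

From hop 0 (2) to hop 1 (4): +2 cycles.
One hop costs L cycles, so L = 2.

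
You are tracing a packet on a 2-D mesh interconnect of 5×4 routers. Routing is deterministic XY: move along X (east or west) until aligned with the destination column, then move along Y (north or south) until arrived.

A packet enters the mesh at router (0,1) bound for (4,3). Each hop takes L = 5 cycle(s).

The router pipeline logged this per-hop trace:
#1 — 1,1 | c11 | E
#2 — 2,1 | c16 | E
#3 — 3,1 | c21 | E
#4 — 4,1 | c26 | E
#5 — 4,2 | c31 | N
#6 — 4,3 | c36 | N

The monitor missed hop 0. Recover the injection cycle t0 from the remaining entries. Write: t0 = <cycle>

The first recorded entry is hop 1 at cycle 11.
So t0 = 11 − 1·5 = 6.

t0 = 6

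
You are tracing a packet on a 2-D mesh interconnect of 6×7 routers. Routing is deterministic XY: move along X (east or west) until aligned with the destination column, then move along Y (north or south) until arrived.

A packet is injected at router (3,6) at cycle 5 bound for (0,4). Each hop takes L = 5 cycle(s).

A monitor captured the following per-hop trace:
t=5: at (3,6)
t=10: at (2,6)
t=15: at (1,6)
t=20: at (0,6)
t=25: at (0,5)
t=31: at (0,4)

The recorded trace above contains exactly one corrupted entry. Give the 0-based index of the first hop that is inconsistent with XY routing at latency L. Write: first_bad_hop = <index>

  1: Δx=-1 Δy=+0 Δt=5 [ok]
  2: Δx=-1 Δy=+0 Δt=5 [ok]
  3: Δx=-1 Δy=+0 Δt=5 [ok]
  4: Δx=+0 Δy=-1 Δt=5 [ok]
  5: Δx=+0 Δy=-1 Δt=6 [BAD: Δcyc=6≠L]

first_bad_hop = 5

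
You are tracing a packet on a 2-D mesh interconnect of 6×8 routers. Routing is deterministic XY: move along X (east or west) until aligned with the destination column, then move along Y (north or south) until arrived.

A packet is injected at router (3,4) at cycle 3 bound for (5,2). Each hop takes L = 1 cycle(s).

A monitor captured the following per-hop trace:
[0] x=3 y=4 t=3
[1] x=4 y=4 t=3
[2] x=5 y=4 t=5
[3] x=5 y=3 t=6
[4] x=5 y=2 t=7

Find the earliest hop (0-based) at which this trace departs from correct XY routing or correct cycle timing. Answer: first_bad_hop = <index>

[1] (+1,+0) / 0c ⇒ BAD: Δcyc=0≠L

first_bad_hop = 1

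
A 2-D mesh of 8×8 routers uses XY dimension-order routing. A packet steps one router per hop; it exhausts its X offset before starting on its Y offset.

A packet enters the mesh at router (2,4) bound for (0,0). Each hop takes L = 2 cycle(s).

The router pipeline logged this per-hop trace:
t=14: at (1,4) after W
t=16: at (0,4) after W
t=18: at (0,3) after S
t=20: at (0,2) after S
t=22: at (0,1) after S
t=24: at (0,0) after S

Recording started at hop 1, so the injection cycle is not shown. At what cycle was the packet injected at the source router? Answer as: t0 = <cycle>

At hop 1 the cycle is 14; in general cyc_k = t0 + kL.
So t0 = 14 − 1·2 = 12.

t0 = 12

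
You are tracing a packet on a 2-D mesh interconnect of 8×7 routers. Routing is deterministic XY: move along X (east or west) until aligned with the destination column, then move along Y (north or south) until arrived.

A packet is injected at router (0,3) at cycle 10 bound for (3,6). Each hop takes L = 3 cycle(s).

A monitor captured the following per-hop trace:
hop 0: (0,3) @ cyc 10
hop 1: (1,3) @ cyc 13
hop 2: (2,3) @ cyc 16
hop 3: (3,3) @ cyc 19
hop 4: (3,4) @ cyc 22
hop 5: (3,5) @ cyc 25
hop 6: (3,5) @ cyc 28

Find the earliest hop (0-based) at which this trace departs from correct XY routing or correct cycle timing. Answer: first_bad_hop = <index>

first_bad_hop = 6

  1: Δx=+1 Δy=+0 Δt=3 [ok]
  2: Δx=+1 Δy=+0 Δt=3 [ok]
  3: Δx=+1 Δy=+0 Δt=3 [ok]
  4: Δx=+0 Δy=+1 Δt=3 [ok]
  5: Δx=+0 Δy=+1 Δt=3 [ok]
  6: Δx=+0 Δy=+0 Δt=3 [BAD: non-unit step]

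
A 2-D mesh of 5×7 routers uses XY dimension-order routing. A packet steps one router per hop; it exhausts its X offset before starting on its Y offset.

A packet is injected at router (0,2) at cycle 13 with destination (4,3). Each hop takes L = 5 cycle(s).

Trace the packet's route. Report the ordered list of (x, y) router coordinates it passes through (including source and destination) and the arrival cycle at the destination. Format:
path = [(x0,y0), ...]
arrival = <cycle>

src (0,2)  cyc=13
E→(1,2)  cyc=18
E→(2,2)  cyc=23
E→(3,2)  cyc=28
E→(4,2)  cyc=33
N→(4,3)  cyc=38

path = [(0,2), (1,2), (2,2), (3,2), (4,2), (4,3)]
arrival = 38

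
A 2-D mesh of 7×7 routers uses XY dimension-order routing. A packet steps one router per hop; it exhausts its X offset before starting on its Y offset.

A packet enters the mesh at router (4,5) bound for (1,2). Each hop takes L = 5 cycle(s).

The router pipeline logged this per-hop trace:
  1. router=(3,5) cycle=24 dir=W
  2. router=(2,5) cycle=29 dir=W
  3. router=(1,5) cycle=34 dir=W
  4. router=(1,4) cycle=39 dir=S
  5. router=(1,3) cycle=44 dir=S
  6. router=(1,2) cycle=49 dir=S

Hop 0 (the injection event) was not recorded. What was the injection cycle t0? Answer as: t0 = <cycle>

t0 = 19

At hop 1 the cycle is 24; in general cyc_k = t0 + kL.
So t0 = 24 − 1·5 = 19.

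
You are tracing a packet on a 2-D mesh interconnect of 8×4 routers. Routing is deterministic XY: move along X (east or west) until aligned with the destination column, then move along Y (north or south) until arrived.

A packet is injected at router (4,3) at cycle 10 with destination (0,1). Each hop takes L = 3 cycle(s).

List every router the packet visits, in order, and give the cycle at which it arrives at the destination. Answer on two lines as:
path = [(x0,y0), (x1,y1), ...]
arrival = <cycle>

src (4,3)  cyc=10
W→(3,3)  cyc=13
W→(2,3)  cyc=16
W→(1,3)  cyc=19
W→(0,3)  cyc=22
S→(0,2)  cyc=25
S→(0,1)  cyc=28

path = [(4,3), (3,3), (2,3), (1,3), (0,3), (0,2), (0,1)]
arrival = 28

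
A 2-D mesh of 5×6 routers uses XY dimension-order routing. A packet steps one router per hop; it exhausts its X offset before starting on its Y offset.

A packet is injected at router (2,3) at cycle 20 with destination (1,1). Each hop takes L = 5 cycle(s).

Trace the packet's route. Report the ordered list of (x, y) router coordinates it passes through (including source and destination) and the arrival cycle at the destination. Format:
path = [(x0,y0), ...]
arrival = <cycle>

  0. router=(2,3) cycle=20 (inject)
  1. router=(1,3) cycle=25 dir=W
  2. router=(1,2) cycle=30 dir=S
  3. router=(1,1) cycle=35 dir=S

path = [(2,3), (1,3), (1,2), (1,1)]
arrival = 35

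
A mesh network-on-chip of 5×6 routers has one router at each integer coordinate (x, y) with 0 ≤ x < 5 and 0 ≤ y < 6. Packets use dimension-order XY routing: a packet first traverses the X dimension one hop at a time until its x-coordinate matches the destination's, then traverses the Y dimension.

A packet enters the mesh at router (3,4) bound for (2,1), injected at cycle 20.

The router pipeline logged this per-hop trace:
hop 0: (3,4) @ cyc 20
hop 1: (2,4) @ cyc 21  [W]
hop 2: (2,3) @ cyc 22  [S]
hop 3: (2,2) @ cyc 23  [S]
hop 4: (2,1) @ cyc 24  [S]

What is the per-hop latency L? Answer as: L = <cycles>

From hop 0 (20) to hop 1 (21): +1 cycles.
One hop costs L cycles, so L = 1.

L = 1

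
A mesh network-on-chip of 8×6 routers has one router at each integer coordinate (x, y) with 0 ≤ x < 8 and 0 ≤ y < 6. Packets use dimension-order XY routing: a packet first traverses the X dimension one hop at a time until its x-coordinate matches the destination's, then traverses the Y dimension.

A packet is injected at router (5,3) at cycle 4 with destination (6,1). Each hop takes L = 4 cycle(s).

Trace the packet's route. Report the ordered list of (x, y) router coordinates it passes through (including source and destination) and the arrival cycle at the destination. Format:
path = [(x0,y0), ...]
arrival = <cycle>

path = [(5,3), (6,3), (6,2), (6,1)]
arrival = 16

[0] x=5 y=3 t=4
[1] x=6 y=3 t=8 →E
[2] x=6 y=2 t=12 →S
[3] x=6 y=1 t=16 →S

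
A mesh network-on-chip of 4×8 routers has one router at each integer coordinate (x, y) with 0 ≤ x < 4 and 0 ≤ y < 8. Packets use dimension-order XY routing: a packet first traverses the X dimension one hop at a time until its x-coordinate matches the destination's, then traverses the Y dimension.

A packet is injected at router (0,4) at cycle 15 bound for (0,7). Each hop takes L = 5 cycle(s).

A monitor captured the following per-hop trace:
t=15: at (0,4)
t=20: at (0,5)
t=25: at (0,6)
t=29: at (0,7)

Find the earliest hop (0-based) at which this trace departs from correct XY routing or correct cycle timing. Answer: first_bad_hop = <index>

check 1→ d=(0,1) cyc+5: ok
check 2→ d=(0,1) cyc+5: ok
check 3→ d=(0,1) cyc+4: BAD: Δcyc=4≠L

first_bad_hop = 3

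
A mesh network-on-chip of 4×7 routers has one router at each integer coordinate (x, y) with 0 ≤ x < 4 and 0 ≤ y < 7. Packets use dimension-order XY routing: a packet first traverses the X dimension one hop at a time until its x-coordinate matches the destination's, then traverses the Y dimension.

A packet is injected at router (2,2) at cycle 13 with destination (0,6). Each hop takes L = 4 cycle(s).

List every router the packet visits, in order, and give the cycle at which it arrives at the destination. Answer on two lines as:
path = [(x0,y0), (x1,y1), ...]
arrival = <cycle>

path = [(2,2), (1,2), (0,2), (0,3), (0,4), (0,5), (0,6)]
arrival = 37

t=13: at (2,2)
t=17: at (1,2) after W
t=21: at (0,2) after W
t=25: at (0,3) after N
t=29: at (0,4) after N
t=33: at (0,5) after N
t=37: at (0,6) after N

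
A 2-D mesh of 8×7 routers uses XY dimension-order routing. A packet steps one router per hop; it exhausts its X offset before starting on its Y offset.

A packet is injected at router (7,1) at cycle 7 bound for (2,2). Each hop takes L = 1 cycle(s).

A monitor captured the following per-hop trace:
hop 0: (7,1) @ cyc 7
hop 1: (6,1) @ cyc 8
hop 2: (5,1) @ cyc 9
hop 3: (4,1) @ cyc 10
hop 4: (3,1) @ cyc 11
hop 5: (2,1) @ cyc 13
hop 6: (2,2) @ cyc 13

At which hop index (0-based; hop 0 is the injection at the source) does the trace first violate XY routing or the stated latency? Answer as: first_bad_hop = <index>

first_bad_hop = 5

check 1→ d=(-1,0) cyc+1: ok
check 2→ d=(-1,0) cyc+1: ok
check 3→ d=(-1,0) cyc+1: ok
check 4→ d=(-1,0) cyc+1: ok
check 5→ d=(-1,0) cyc+2: BAD: Δcyc=2≠L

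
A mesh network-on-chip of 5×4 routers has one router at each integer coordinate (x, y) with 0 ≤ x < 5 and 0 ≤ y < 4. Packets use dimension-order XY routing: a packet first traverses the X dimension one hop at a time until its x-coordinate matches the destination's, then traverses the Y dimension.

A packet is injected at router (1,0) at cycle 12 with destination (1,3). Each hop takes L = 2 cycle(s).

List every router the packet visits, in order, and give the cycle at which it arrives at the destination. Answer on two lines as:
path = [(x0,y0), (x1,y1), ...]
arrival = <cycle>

path = [(1,0), (1,1), (1,2), (1,3)]
arrival = 18

#0 — 1,0 | c12
#1 — 1,1 | c14 | N
#2 — 1,2 | c16 | N
#3 — 1,3 | c18 | N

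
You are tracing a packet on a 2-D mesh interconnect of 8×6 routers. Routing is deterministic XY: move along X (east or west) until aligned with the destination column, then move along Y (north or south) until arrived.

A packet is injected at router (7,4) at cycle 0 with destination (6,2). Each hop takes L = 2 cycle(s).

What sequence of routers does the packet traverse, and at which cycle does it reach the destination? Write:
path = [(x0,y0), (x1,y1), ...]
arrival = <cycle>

path = [(7,4), (6,4), (6,3), (6,2)]
arrival = 6

t=0: at (7,4)
t=2: at (6,4) after W
t=4: at (6,3) after S
t=6: at (6,2) after S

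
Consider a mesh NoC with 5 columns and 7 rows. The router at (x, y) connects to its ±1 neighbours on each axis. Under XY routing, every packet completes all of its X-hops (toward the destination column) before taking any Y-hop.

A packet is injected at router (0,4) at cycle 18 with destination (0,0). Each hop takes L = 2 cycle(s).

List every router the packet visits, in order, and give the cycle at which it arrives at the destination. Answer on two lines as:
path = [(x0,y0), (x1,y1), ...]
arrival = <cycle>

path = [(0,4), (0,3), (0,2), (0,1), (0,0)]
arrival = 26

[0] x=0 y=4 t=18
[1] x=0 y=3 t=20 →S
[2] x=0 y=2 t=22 →S
[3] x=0 y=1 t=24 →S
[4] x=0 y=0 t=26 →S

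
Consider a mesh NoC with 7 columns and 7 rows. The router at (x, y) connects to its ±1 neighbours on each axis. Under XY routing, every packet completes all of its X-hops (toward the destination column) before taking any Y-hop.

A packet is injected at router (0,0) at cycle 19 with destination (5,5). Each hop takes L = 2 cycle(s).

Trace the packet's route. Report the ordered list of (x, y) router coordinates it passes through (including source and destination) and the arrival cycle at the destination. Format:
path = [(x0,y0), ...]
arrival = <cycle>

hop 0: (0,0) @ cyc 19
hop 1: (1,0) @ cyc 21  [E]
hop 2: (2,0) @ cyc 23  [E]
hop 3: (3,0) @ cyc 25  [E]
hop 4: (4,0) @ cyc 27  [E]
hop 5: (5,0) @ cyc 29  [E]
hop 6: (5,1) @ cyc 31  [N]
hop 7: (5,2) @ cyc 33  [N]
hop 8: (5,3) @ cyc 35  [N]
hop 9: (5,4) @ cyc 37  [N]
hop 10: (5,5) @ cyc 39  [N]

path = [(0,0), (1,0), (2,0), (3,0), (4,0), (5,0), (5,1), (5,2), (5,3), (5,4), (5,5)]
arrival = 39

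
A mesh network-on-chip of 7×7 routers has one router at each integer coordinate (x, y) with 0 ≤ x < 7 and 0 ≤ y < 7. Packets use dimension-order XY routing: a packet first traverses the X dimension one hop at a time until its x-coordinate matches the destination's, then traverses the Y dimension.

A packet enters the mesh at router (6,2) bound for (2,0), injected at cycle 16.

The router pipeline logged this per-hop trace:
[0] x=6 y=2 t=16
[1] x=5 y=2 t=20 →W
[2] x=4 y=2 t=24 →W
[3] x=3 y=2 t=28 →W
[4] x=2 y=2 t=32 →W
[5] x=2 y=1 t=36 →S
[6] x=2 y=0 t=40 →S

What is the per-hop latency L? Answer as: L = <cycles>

Between hops 0 and 1 the cycle counter advances 20 − 16 = 4.
That increment is L by definition: L = 4.

L = 4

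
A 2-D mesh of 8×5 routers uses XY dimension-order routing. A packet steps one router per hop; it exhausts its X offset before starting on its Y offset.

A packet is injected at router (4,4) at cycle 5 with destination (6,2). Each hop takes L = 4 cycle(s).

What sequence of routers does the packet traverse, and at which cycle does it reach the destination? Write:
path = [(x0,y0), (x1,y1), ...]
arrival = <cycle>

path = [(4,4), (5,4), (6,4), (6,3), (6,2)]
arrival = 21

t=5: at (4,4)
t=9: at (5,4) after E
t=13: at (6,4) after E
t=17: at (6,3) after S
t=21: at (6,2) after S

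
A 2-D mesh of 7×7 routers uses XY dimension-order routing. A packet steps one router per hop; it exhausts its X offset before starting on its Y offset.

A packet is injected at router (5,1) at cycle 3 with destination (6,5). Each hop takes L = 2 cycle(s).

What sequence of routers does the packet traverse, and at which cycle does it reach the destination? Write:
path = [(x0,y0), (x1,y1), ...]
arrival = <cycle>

path = [(5,1), (6,1), (6,2), (6,3), (6,4), (6,5)]
arrival = 13

#0 — 5,1 | c3
#1 — 6,1 | c5 | E
#2 — 6,2 | c7 | N
#3 — 6,3 | c9 | N
#4 — 6,4 | c11 | N
#5 — 6,5 | c13 | N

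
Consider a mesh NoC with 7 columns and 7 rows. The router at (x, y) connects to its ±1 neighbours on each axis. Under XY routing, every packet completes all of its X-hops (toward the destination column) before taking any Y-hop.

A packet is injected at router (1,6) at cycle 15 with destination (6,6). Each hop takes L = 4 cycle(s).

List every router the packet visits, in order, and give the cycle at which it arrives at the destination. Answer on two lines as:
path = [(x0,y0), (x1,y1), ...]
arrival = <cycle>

src (1,6)  cyc=15
E→(2,6)  cyc=19
E→(3,6)  cyc=23
E→(4,6)  cyc=27
E→(5,6)  cyc=31
E→(6,6)  cyc=35

path = [(1,6), (2,6), (3,6), (4,6), (5,6), (6,6)]
arrival = 35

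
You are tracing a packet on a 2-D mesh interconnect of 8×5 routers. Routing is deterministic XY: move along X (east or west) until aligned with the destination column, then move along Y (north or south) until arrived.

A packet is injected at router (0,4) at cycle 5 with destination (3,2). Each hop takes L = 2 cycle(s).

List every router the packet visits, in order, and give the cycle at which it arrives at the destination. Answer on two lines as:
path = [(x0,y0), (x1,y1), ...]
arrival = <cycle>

path = [(0,4), (1,4), (2,4), (3,4), (3,3), (3,2)]
arrival = 15

#0 — 0,4 | c5
#1 — 1,4 | c7 | E
#2 — 2,4 | c9 | E
#3 — 3,4 | c11 | E
#4 — 3,3 | c13 | S
#5 — 3,2 | c15 | S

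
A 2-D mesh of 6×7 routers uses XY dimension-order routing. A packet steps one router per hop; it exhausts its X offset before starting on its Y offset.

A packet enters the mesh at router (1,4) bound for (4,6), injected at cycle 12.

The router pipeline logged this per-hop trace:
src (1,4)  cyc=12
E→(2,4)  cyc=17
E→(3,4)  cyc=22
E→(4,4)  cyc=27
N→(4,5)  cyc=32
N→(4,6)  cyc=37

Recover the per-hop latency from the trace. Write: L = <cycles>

L = 5

From hop 0 (12) to hop 1 (17): +5 cycles.
Each hop adds L, hence L = 5.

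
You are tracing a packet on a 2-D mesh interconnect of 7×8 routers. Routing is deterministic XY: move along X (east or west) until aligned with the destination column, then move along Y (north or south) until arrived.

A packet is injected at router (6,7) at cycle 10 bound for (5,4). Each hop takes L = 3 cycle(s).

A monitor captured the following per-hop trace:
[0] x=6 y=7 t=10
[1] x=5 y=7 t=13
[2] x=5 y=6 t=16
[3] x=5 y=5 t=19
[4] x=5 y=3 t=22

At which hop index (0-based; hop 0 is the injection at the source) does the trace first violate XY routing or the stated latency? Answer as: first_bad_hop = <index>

first_bad_hop = 4

  1: Δx=-1 Δy=+0 Δt=3 [ok]
  2: Δx=+0 Δy=-1 Δt=3 [ok]
  3: Δx=+0 Δy=-1 Δt=3 [ok]
  4: Δx=+0 Δy=-2 Δt=3 [BAD: non-unit step]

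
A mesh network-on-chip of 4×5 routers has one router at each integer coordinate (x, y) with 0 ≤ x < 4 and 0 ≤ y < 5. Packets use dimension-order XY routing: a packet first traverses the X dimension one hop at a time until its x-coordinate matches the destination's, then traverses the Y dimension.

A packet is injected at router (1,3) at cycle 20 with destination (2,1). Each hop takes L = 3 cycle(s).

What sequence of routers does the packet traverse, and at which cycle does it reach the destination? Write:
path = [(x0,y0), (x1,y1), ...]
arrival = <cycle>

t=20: at (1,3)
t=23: at (2,3) after E
t=26: at (2,2) after S
t=29: at (2,1) after S

path = [(1,3), (2,3), (2,2), (2,1)]
arrival = 29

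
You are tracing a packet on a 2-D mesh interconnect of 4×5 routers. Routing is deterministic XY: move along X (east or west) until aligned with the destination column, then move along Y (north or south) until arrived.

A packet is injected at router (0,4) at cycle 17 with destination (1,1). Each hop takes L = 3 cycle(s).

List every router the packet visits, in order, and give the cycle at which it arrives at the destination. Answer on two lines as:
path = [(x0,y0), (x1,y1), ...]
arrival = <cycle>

[0] x=0 y=4 t=17
[1] x=1 y=4 t=20 →E
[2] x=1 y=3 t=23 →S
[3] x=1 y=2 t=26 →S
[4] x=1 y=1 t=29 →S

path = [(0,4), (1,4), (1,3), (1,2), (1,1)]
arrival = 29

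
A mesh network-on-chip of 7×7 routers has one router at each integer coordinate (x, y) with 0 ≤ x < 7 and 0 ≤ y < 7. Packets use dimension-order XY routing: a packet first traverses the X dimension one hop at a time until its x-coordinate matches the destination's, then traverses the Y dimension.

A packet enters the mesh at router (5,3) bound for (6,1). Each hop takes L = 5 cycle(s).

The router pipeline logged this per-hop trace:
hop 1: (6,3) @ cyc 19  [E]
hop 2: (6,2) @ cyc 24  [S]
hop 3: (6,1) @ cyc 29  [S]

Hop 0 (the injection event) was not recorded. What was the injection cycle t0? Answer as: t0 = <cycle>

t0 = 14

The first recorded entry is hop 1 at cycle 19.
So t0 = 19 − 1·5 = 14.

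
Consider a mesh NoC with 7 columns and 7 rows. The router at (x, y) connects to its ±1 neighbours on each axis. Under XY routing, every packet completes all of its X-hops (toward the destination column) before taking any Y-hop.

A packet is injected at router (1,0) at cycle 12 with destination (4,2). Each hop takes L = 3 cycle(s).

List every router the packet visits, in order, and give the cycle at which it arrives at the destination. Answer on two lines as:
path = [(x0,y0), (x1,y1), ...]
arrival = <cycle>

path = [(1,0), (2,0), (3,0), (4,0), (4,1), (4,2)]
arrival = 27

[0] x=1 y=0 t=12
[1] x=2 y=0 t=15 →E
[2] x=3 y=0 t=18 →E
[3] x=4 y=0 t=21 →E
[4] x=4 y=1 t=24 →N
[5] x=4 y=2 t=27 →N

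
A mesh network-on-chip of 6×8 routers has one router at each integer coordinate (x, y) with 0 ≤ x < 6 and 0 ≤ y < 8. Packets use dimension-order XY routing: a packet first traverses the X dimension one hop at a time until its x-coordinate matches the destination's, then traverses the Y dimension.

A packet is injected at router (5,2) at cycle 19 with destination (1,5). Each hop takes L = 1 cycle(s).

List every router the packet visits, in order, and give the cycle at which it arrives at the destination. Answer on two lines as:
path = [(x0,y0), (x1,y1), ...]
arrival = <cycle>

path = [(5,2), (4,2), (3,2), (2,2), (1,2), (1,3), (1,4), (1,5)]
arrival = 26

hop 0: (5,2) @ cyc 19
hop 1: (4,2) @ cyc 20  [W]
hop 2: (3,2) @ cyc 21  [W]
hop 3: (2,2) @ cyc 22  [W]
hop 4: (1,2) @ cyc 23  [W]
hop 5: (1,3) @ cyc 24  [N]
hop 6: (1,4) @ cyc 25  [N]
hop 7: (1,5) @ cyc 26  [N]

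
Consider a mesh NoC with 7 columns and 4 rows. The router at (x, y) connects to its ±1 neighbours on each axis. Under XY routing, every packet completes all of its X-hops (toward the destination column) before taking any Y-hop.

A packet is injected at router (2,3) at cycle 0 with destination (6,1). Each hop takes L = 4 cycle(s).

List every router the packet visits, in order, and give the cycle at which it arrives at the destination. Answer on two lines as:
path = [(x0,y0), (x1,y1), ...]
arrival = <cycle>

[0] x=2 y=3 t=0
[1] x=3 y=3 t=4 →E
[2] x=4 y=3 t=8 →E
[3] x=5 y=3 t=12 →E
[4] x=6 y=3 t=16 →E
[5] x=6 y=2 t=20 →S
[6] x=6 y=1 t=24 →S

path = [(2,3), (3,3), (4,3), (5,3), (6,3), (6,2), (6,1)]
arrival = 24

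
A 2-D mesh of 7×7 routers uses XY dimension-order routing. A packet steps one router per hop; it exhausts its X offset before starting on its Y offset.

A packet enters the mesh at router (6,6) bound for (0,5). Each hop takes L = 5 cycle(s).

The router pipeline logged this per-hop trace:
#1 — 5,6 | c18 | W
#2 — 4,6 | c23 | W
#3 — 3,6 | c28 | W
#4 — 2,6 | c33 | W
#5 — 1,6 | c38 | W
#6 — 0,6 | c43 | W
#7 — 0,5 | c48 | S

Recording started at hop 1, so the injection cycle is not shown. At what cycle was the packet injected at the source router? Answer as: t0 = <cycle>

t0 = 13

Hop 1 reached at cycle 18; hop k is at t0 + k·L.
Subtract one hop: t0 = 18 − 5 = 13.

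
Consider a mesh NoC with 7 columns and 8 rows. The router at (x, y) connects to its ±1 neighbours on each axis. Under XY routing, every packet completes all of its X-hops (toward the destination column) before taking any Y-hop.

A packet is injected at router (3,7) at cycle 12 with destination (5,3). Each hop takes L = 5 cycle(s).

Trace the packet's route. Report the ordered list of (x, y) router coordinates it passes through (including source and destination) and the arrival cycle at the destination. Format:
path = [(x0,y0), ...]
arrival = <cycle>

hop 0: (3,7) @ cyc 12
hop 1: (4,7) @ cyc 17  [E]
hop 2: (5,7) @ cyc 22  [E]
hop 3: (5,6) @ cyc 27  [S]
hop 4: (5,5) @ cyc 32  [S]
hop 5: (5,4) @ cyc 37  [S]
hop 6: (5,3) @ cyc 42  [S]

path = [(3,7), (4,7), (5,7), (5,6), (5,5), (5,4), (5,3)]
arrival = 42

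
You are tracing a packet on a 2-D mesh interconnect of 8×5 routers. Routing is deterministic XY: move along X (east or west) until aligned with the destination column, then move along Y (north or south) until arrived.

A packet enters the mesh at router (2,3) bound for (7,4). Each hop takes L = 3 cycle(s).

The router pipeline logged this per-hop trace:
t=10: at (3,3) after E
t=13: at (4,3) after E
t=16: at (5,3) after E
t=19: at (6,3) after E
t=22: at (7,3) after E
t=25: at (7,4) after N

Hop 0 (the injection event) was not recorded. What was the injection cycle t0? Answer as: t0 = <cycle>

t0 = 7

The first recorded entry is hop 1 at cycle 10.
Subtract one hop: t0 = 10 − 3 = 7.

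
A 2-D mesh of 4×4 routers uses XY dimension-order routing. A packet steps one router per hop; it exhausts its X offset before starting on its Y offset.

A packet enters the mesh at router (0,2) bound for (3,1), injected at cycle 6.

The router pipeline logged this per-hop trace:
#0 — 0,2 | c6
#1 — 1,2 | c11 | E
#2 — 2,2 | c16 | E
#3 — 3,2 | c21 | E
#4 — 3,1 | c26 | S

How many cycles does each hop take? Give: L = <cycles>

L = 5

From hop 0 (6) to hop 1 (11): +5 cycles.
Each hop adds L, hence L = 5.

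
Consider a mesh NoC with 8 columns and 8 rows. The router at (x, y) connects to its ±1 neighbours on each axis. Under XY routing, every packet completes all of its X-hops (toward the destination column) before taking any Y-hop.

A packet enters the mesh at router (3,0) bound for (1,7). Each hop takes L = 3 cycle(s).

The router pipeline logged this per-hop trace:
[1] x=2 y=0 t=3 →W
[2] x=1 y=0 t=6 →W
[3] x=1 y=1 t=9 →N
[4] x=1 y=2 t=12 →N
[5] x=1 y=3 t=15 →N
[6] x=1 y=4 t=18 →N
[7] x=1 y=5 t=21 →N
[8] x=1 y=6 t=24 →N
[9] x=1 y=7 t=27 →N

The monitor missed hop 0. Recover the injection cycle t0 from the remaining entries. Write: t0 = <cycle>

t0 = 0

The first recorded entry is hop 1 at cycle 3.
t0 = cyc[1] − L = 3 − 3 = 0.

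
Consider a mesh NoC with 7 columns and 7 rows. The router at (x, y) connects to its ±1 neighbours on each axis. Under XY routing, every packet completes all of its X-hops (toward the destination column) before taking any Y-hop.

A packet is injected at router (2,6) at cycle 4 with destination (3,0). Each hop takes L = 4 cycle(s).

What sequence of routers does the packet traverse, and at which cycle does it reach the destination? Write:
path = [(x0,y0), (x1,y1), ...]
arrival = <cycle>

path = [(2,6), (3,6), (3,5), (3,4), (3,3), (3,2), (3,1), (3,0)]
arrival = 32

[0] x=2 y=6 t=4
[1] x=3 y=6 t=8 →E
[2] x=3 y=5 t=12 →S
[3] x=3 y=4 t=16 →S
[4] x=3 y=3 t=20 →S
[5] x=3 y=2 t=24 →S
[6] x=3 y=1 t=28 →S
[7] x=3 y=0 t=32 →S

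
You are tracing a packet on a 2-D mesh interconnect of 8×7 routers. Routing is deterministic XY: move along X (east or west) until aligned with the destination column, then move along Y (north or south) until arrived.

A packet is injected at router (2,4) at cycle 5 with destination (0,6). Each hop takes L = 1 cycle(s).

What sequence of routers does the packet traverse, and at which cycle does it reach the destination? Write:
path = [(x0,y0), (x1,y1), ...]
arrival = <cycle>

path = [(2,4), (1,4), (0,4), (0,5), (0,6)]
arrival = 9

src (2,4)  cyc=5
W→(1,4)  cyc=6
W→(0,4)  cyc=7
N→(0,5)  cyc=8
N→(0,6)  cyc=9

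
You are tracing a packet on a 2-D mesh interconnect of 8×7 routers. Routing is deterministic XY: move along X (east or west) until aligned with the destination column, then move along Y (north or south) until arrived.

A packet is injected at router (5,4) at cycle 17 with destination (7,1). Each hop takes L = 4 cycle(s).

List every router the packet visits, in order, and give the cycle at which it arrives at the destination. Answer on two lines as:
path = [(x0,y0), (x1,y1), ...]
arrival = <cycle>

t=17: at (5,4)
t=21: at (6,4) after E
t=25: at (7,4) after E
t=29: at (7,3) after S
t=33: at (7,2) after S
t=37: at (7,1) after S

path = [(5,4), (6,4), (7,4), (7,3), (7,2), (7,1)]
arrival = 37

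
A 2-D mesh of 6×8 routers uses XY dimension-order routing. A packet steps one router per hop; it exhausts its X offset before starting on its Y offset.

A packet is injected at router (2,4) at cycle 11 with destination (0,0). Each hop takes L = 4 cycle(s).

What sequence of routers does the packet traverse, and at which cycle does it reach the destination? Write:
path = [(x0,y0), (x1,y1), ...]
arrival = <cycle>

  0. router=(2,4) cycle=11 (inject)
  1. router=(1,4) cycle=15 dir=W
  2. router=(0,4) cycle=19 dir=W
  3. router=(0,3) cycle=23 dir=S
  4. router=(0,2) cycle=27 dir=S
  5. router=(0,1) cycle=31 dir=S
  6. router=(0,0) cycle=35 dir=S

path = [(2,4), (1,4), (0,4), (0,3), (0,2), (0,1), (0,0)]
arrival = 35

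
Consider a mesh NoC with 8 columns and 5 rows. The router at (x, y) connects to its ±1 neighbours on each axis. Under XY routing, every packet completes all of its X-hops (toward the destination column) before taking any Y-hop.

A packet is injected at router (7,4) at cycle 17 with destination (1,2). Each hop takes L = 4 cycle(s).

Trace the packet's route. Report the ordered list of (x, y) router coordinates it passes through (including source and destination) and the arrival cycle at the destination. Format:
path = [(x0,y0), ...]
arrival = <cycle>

path = [(7,4), (6,4), (5,4), (4,4), (3,4), (2,4), (1,4), (1,3), (1,2)]
arrival = 49

src (7,4)  cyc=17
W→(6,4)  cyc=21
W→(5,4)  cyc=25
W→(4,4)  cyc=29
W→(3,4)  cyc=33
W→(2,4)  cyc=37
W→(1,4)  cyc=41
S→(1,3)  cyc=45
S→(1,2)  cyc=49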